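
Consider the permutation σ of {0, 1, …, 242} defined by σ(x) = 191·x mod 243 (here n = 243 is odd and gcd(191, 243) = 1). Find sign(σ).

-1

Trace 139: π^k(139) = [139, 62, 178, 221, 172, 47, 229] for k=0..6.
Decompose π into cycles: lengths [162, 54, 18, 6, 2, 1] (6 cycles, including the fixed point 0).
n − c = 243 − 6 = 237; sign = (−1)^237 = -1.
(191|243)_J = -1 (Zolotarev's lemma cross-check).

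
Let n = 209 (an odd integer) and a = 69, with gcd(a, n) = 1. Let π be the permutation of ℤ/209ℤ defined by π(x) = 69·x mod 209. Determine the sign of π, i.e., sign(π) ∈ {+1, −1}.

Start at x=201: 201 → 75 → 159 → 103 → 1 → 69 → 163 → … (one orbit).
Decompose π into cycles: lengths [30, 30, 30, 30, 30, 30, 6, 6, 6, 5, 5, 1] (12 cycles, including the fixed point 0).
With 12 cycles on 209 points, sign = (−1)^{209−12} = -1.

-1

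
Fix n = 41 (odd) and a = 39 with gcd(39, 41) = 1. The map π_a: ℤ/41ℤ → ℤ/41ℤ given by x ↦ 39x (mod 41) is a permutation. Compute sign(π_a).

+1

Start at x=20: 20 → 1 → 39 → 4 → 33 → 16 → 9 → … (one orbit).
3 cycles of lengths [20, 20, 1].
3 cycles on 41: each ℓ→(−1)^(ℓ−1), product (−1)^38 = +1.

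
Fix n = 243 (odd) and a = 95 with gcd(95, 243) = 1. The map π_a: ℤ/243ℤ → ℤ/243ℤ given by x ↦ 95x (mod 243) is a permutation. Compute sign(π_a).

Start at x=194: 194 → 205 → 35 → 166 → 218 → 55 → 122 → … (one orbit).
π_95 has 6 disjoint cycles with lengths [162, 54, 18, 6, 2, 1] on {0,…,242}.
sign(π) = (−1)^{n − #cycles} = (−1)^{243−6} = (−1)^237 = -1.
Via Zolotarev, sign(π_{95}) = (95|243) = -1.

-1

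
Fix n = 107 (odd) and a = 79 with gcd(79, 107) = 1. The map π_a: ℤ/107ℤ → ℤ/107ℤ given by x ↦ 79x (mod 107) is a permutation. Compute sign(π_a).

Start at x=35: 35 → 90 → 48 → 47 → 75 → 40 → 57 → … (one orbit).
Decompose π into cycles: lengths [53, 53, 1] (3 cycles, including the fixed point 0).
3 cycles on 107: each ℓ→(−1)^(ℓ−1), product (−1)^104 = +1.

+1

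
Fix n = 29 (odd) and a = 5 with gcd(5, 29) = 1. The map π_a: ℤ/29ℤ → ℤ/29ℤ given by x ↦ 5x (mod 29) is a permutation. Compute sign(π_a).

Start at x=4: 4 → 20 → 13 → 7 → 6 → 1 → 5 → … (one orbit).
Cycle type of π: 14×2 + 1; total 3 cycles.
n − c = 29 − 3 = 26; sign = (−1)^26 = +1.
(5|29)_J = +1 (Zolotarev's lemma cross-check).

+1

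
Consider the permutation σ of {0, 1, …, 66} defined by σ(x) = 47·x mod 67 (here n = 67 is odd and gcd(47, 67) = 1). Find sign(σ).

Orbit of 19 under x↦47x: [19, 22, 29, 23, 9, 21, 49]… (length divides ord_67(47)).
The orbit structure of x ↦ 47x mod 67: 3 orbits of sizes [33, 33, 1].
n − c = 67 − 3 = 64; sign = (−1)^64 = +1.

+1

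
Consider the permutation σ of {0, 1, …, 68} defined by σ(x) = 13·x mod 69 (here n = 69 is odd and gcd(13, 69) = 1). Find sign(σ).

+1

Trace 31: π^k(31) = [31, 58, 64, 4, 52, 55, 25] for k=0..6.
9 cycles of lengths [11, 11, 11, 11, 11, 11, 1, 1, 1].
sign(π) = (−1)^{n − #cycles} = (−1)^{69−9} = (−1)^60 = +1.
(13|69)_J = +1 (Zolotarev's lemma cross-check).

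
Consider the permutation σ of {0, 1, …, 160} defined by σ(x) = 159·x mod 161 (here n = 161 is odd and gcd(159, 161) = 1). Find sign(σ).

+1

Trace 64: π^k(64) = [64, 33, 95, 132, 58, 45, 71] for k=0..6.
Cycle lengths of π_159 on ℤ/161ℤ: [66, 66, 22, 6, 1]; 5 cycles in total.
sign(π) = (−1)^{n − #cycles} = (−1)^{161−5} = (−1)^156 = +1.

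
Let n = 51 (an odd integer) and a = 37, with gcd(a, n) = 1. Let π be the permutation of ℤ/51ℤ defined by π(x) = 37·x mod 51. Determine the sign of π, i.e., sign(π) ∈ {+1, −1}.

-1

Trace 19: π^k(19) = [19, 40, 1, 37, 43, 10, 13] for k=0..6.
Cycle type of π: 16×3 + 1×3; total 6 cycles.
n − c = 51 − 6 = 45; sign = (−1)^45 = -1.
Via Zolotarev, sign(π_{37}) = (37|51) = -1.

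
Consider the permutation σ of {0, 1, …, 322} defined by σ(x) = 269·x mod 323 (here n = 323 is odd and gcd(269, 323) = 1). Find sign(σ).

Start at x=81: 81 → 148 → 83 → 40 → 101 → 37 → 263 → … (one orbit).
The orbit structure of x ↦ 269x mod 323: 5 orbits of sizes [144, 144, 18, 16, 1].
sign(π) = (−1)^{n − #cycles} = (−1)^{323−5} = (−1)^318 = +1.
(269|323)_J = +1 (Zolotarev's lemma cross-check).

+1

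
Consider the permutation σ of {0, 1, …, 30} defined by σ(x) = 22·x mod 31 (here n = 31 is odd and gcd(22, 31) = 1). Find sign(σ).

-1

Start at x=18: 18 → 24 → 1 → 22 → 19 → 15 → 20 → … (one orbit).
Decompose π into cycles: lengths [30, 1] (2 cycles, including the fixed point 0).
With 2 cycles on 31 points, sign = (−1)^{31−2} = -1.
Check: (22/31) = -1 by Zolotarev.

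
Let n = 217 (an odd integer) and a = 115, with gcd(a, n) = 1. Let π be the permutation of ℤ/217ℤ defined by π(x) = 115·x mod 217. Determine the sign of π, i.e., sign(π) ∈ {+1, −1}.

Trace 64: π^k(64) = [64, 199, 100, 216, 102, 12, 78] for k=0..6.
9 cycles of lengths [30, 30, 30, 30, 30, 30, 30, 6, 1].
n − c = 217 − 9 = 208; sign = (−1)^208 = +1.

+1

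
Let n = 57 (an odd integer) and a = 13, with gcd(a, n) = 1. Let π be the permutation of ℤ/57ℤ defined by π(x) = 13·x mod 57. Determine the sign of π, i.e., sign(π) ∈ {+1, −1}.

Start at x=4: 4 → 52 → 49 → 10 → 16 → 37 → 25 → … (one orbit).
Cycle lengths of π_13 on ℤ/57ℤ: [18, 18, 18, 1, 1, 1]; 6 cycles in total.
sign(π) = (−1)^{n − #cycles} = (−1)^{57−6} = (−1)^51 = -1.
Via Zolotarev, sign(π_{13}) = (13|57) = -1.

-1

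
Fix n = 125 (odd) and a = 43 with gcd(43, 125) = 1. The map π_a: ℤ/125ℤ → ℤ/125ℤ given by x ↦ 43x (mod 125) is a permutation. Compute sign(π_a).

-1

Trace 18: π^k(18) = [18, 24, 32, 1, 43, 99, 7] for k=0..6.
Decompose π into cycles: lengths [20, 20, 20, 20, 20, 4, 4, 4, 4, 4, 4, 1] (12 cycles, including the fixed point 0).
12 cycles on 125: each ℓ→(−1)^(ℓ−1), product (−1)^113 = -1.
The Jacobi symbol (43|125) = -1 (Zolotarev) agrees.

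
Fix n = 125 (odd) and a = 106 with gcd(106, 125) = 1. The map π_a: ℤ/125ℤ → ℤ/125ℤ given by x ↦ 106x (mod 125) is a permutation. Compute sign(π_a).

+1

Start at x=61: 61 → 91 → 21 → 101 → 81 → 86 → 116 → … (one orbit).
13 cycles of lengths [25, 25, 25, 25, 5, 5, 5, 5, 1, 1, 1, 1, 1].
Σ(ℓ_i−1) = 125−13 = 112; sign = (−1)^112 = +1.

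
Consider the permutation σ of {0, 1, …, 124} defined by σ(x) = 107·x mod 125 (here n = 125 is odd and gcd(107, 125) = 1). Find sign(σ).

Start at x=18: 18 → 51 → 82 → 24 → 68 → 26 → 32 → … (one orbit).
12 cycles of lengths [20, 20, 20, 20, 20, 4, 4, 4, 4, 4, 4, 1].
sign(π) = (−1)^{n − #cycles} = (−1)^{125−12} = (−1)^113 = -1.

-1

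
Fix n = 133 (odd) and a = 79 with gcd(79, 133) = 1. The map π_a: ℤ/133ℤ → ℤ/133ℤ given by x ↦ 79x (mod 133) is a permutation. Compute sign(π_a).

-1

Orbit of 93 under x↦79x: [93, 32, 1, 79, 123, 8, 100]… (length divides ord_133(79)).
Cycle lengths of π_79 on ℤ/133ℤ: [18, 18, 18, 18, 18, 18, 18, 3, 3, 1]; 10 cycles in total.
Σ(ℓ_i−1) = 133−10 = 123; sign = (−1)^123 = -1.
(79|133)_J = -1 (Zolotarev's lemma cross-check).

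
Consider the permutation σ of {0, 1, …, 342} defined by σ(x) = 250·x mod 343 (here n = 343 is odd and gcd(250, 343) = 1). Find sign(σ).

Trace 211: π^k(211) = [211, 271, 179, 160, 212, 178, 253] for k=0..6.
Decompose π into cycles: lengths [294, 42, 6, 1] (4 cycles, including the fixed point 0).
With 4 cycles on 343 points, sign = (−1)^{343−4} = -1.

-1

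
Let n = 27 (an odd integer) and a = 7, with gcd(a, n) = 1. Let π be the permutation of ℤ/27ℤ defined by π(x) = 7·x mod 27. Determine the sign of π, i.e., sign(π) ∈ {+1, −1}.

+1

Trace 13: π^k(13) = [13, 10, 16, 4, 1, 7, 22] for k=0..6.
Cycle lengths of π_7 on ℤ/27ℤ: [9, 9, 3, 3, 1, 1, 1]; 7 cycles in total.
7 cycles on 27: each ℓ→(−1)^(ℓ−1), product (−1)^20 = +1.
Via Zolotarev, sign(π_{7}) = (7|27) = +1.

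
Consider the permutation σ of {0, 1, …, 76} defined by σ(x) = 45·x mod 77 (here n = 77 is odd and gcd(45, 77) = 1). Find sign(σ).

-1

Orbit of 45 under x↦45x: [45, 23, 34, 67, 12, 1]… (length divides ord_77(45)).
22 cycles of lengths [6, 6, 6, 6, 6, 6, 6, 6, 6, 6, 6, 1, 1, 1, 1, 1, 1, 1, 1, 1, 1, 1].
n − c = 77 − 22 = 55; sign = (−1)^55 = -1.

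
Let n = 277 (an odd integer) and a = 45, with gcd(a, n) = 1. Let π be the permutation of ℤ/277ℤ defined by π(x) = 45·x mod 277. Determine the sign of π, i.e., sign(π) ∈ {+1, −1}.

-1

Trace 52: π^k(52) = [52, 124, 40, 138, 116, 234, 4] for k=0..6.
Cycle lengths of π_45 on ℤ/277ℤ: [276, 1]; 2 cycles in total.
With 2 cycles on 277 points, sign = (−1)^{277−2} = -1.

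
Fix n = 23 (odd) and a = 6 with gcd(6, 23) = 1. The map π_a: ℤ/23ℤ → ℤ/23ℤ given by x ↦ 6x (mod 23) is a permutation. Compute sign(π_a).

+1

Trace 3: π^k(3) = [3, 18, 16, 4, 1, 6, 13] for k=0..6.
Cycle type of π: 11×2 + 1; total 3 cycles.
With 3 cycles on 23 points, sign = (−1)^{23−3} = +1.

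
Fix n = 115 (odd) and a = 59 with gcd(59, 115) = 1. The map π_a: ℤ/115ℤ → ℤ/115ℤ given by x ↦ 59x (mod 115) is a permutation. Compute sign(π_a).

+1

Orbit of 4 under x↦59x: [4, 6, 9, 71, 49, 16, 24]… (length divides ord_115(59)).
Cycle type of π: 22×4 + 11×2 + 2×2 + 1; total 9 cycles.
9 cycles on 115: each ℓ→(−1)^(ℓ−1), product (−1)^106 = +1.
Check: (59/115) = +1 by Zolotarev.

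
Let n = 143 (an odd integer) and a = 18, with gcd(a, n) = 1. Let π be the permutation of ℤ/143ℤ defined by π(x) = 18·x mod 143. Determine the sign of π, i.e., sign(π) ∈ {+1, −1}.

Trace 83: π^k(83) = [83, 64, 8, 1, 18, 38, 112] for k=0..6.
Decompose π into cycles: lengths [20, 20, 20, 20, 20, 20, 10, 4, 4, 4, 1] (11 cycles, including the fixed point 0).
Σ(ℓ_i−1) = 143−11 = 132; sign = (−1)^132 = +1.
Zolotarev: (18|143) = +1, matching the cycle-count sign.

+1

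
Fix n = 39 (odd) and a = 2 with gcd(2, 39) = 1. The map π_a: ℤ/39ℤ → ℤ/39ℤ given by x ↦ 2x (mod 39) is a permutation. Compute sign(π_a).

Orbit of 8 under x↦2x: [8, 16, 32, 25, 11, 22, 5]… (length divides ord_39(2)).
The orbit structure of x ↦ 2x mod 39: 5 orbits of sizes [12, 12, 12, 2, 1].
39 − 5 = 34 transpositions; sign(π) = (−1)^34 = +1.

+1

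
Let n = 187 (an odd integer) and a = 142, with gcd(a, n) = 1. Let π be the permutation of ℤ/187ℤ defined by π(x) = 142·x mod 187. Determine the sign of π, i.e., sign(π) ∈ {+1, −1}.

+1

Trace 67: π^k(67) = [67, 164, 100, 175, 166, 10, 111] for k=0..6.
Decompose π into cycles: lengths [16, 16, 16, 16, 16, 16, 16, 16, 16, 16, 16, 2, 2, 2, 2, 2, 1] (17 cycles, including the fixed point 0).
187 − 17 = 170 transpositions; sign(π) = (−1)^170 = +1.
Via Zolotarev, sign(π_{142}) = (142|187) = +1.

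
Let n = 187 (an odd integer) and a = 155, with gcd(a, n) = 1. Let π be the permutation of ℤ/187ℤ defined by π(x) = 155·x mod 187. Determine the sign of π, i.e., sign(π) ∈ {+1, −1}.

Start at x=144: 144 → 67 → 100 → 166 → 111 → 1 → 155 → … (one orbit).
The orbit structure of x ↦ 155x mod 187: 33 orbits of sizes [8, 8, 8, 8, 8, 8, 8, 8, 8, 8, 8, 8, 8, 8, 8, 8, 8, 8, 8, 8, 8, 8, 1, 1, 1, 1, 1, 1, 1, 1, 1, 1, 1].
33 cycles on 187: each ℓ→(−1)^(ℓ−1), product (−1)^154 = +1.

+1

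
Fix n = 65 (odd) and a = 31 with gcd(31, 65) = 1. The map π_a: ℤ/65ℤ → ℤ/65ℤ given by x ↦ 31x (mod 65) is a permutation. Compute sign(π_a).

Start at x=31: 31 → 51 → 21 → 1 → 31 (one orbit).
20 cycles of lengths [4, 4, 4, 4, 4, 4, 4, 4, 4, 4, 4, 4, 4, 4, 4, 1, 1, 1, 1, 1].
With 20 cycles on 65 points, sign = (−1)^{65−20} = -1.

-1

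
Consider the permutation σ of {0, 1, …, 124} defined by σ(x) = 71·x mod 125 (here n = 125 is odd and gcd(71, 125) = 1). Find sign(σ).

Orbit of 1 under x↦71x: [1, 71, 41, 36, 56, 101, 46]… (length divides ord_125(71)).
13 cycles of lengths [25, 25, 25, 25, 5, 5, 5, 5, 1, 1, 1, 1, 1].
sign(π) = (−1)^{n − #cycles} = (−1)^{125−13} = (−1)^112 = +1.

+1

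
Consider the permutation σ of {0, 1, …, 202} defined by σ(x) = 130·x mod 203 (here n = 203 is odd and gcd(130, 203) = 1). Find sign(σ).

Trace 88: π^k(88) = [88, 72, 22, 18, 107, 106, 179] for k=0..6.
Cycle type of π: 84×2 + 28 + 3×2 + 1; total 6 cycles.
6 cycles on 203: each ℓ→(−1)^(ℓ−1), product (−1)^197 = -1.
(130|203)_J = -1 (Zolotarev's lemma cross-check).

-1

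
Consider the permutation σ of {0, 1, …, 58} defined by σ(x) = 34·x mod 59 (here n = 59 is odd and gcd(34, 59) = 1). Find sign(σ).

Trace 47: π^k(47) = [47, 5, 52, 57, 50, 48, 39] for k=0..6.
π_34 has 2 disjoint cycles with lengths [58, 1] on {0,…,58}.
59 − 2 = 57 transpositions; sign(π) = (−1)^57 = -1.

-1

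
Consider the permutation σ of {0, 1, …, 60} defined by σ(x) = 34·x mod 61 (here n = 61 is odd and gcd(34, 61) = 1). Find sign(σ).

Start at x=1: 1 → 34 → 58 → 20 → 9 → 1 (one orbit).
Cycle lengths of π_34 on ℤ/61ℤ: [5, 5, 5, 5, 5, 5, 5, 5, 5, 5, 5, 5, 1]; 13 cycles in total.
With 13 cycles on 61 points, sign = (−1)^{61−13} = +1.

+1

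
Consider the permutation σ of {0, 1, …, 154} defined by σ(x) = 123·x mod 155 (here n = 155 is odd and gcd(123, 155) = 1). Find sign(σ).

Start at x=92: 92 → 1 → 123 → 94 → 92 (one orbit).
Decompose π into cycles: lengths [4, 4, 4, 4, 4, 4, 4, 4, 4, 4, 4, 4, 4, 4, 4, 4, 4, 4, 4, 4, 4, 4, 4, 4, 4, 4, 4, 4, 4, 4, 4, 2, 2, 2, 2, 2, 2, 2, 2, 2, 2, 2, 2, 2, 2, 2, 1] (47 cycles, including the fixed point 0).
47 cycles on 155: each ℓ→(−1)^(ℓ−1), product (−1)^108 = +1.

+1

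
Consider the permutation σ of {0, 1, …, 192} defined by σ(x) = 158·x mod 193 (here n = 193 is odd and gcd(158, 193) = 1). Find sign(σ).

Start at x=20: 20 → 72 → 182 → 192 → 35 → 126 → 29 → … (one orbit).
The orbit structure of x ↦ 158x mod 193: 4 orbits of sizes [64, 64, 64, 1].
4 cycles on 193: each ℓ→(−1)^(ℓ−1), product (−1)^189 = -1.
Check: (158/193) = -1 by Zolotarev.

-1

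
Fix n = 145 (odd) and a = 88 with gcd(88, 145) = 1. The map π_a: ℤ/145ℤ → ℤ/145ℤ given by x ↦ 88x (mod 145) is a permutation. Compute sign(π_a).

-1

Start at x=59: 59 → 117 → 1 → 88 → 59 (one orbit).
Decompose π into cycles: lengths [4, 4, 4, 4, 4, 4, 4, 4, 4, 4, 4, 4, 4, 4, 4, 4, 4, 4, 4, 4, 4, 4, 4, 4, 4, 4, 4, 4, 4, 1, 1, 1, 1, 1, 1, 1, 1, 1, 1, 1, 1, 1, 1, 1, 1, 1, 1, 1, 1, 1, 1, 1, 1, 1, 1, 1, 1, 1] (58 cycles, including the fixed point 0).
sign(π) = (−1)^{n − #cycles} = (−1)^{145−58} = (−1)^87 = -1.
The Jacobi symbol (88|145) = -1 (Zolotarev) agrees.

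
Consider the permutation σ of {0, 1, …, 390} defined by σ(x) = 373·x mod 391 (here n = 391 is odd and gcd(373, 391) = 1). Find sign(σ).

-1

Orbit of 239 under x↦373x: [239, 390, 18, 67, 358, 203, 256]… (length divides ord_391(373)).
Cycle type of π: 22×17 + 2×8 + 1; total 26 cycles.
391 − 26 = 365 transpositions; sign(π) = (−1)^365 = -1.
Via Zolotarev, sign(π_{373}) = (373|391) = -1.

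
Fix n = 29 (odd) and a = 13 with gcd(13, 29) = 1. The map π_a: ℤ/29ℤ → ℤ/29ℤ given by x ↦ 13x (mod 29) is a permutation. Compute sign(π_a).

Trace 22: π^k(22) = [22, 25, 6, 20, 28, 16, 5] for k=0..6.
Cycle type of π: 14×2 + 1; total 3 cycles.
29 − 3 = 26 transpositions; sign(π) = (−1)^26 = +1.
(13|29)_J = +1 (Zolotarev's lemma cross-check).

+1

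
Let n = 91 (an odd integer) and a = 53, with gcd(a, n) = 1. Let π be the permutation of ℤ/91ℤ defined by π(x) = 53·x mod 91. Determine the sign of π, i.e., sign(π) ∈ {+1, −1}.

+1

Start at x=1: 1 → 53 → 79 → 1 (one orbit).
π_53 has 39 disjoint cycles with lengths [3, 3, 3, 3, 3, 3, 3, 3, 3, 3, 3, 3, 3, 3, 3, 3, 3, 3, 3, 3, 3, 3, 3, 3, 3, 3, 1, 1, 1, 1, 1, 1, 1, 1, 1, 1, 1, 1, 1] on {0,…,90}.
n − c = 91 − 39 = 52; sign = (−1)^52 = +1.
The Jacobi symbol (53|91) = +1 (Zolotarev) agrees.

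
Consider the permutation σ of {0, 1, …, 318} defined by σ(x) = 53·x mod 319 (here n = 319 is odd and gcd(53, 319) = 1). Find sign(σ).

Trace 268: π^k(268) = [268, 168, 291, 111, 141, 136, 190] for k=0..6.
The orbit structure of x ↦ 53x mod 319: 15 orbits of sizes [35, 35, 35, 35, 35, 35, 35, 35, 7, 7, 7, 7, 5, 5, 1].
15 cycles on 319: each ℓ→(−1)^(ℓ−1), product (−1)^304 = +1.

+1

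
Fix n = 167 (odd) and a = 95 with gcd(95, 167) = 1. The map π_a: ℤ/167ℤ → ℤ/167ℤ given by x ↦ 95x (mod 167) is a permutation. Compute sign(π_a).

-1

Orbit of 110 under x↦95x: [110, 96, 102, 4, 46, 28, 155]… (length divides ord_167(95)).
The orbit structure of x ↦ 95x mod 167: 2 orbits of sizes [166, 1].
2 cycles on 167: each ℓ→(−1)^(ℓ−1), product (−1)^165 = -1.
(95|167)_J = -1 (Zolotarev's lemma cross-check).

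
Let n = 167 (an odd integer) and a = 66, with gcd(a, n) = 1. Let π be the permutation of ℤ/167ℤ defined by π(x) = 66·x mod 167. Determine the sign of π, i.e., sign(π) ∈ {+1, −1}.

+1

Orbit of 28 under x↦66x: [28, 11, 58, 154, 144, 152, 12]… (length divides ord_167(66)).
Decompose π into cycles: lengths [83, 83, 1] (3 cycles, including the fixed point 0).
sign(π) = (−1)^{n − #cycles} = (−1)^{167−3} = (−1)^164 = +1.
Check: (66/167) = +1 by Zolotarev.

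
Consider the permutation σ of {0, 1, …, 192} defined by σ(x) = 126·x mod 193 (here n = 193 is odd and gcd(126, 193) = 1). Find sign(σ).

Orbit of 121 under x↦126x: [121, 192, 67, 143, 69, 9, 169]… (length divides ord_193(126)).
Decompose π into cycles: lengths [32, 32, 32, 32, 32, 32, 1] (7 cycles, including the fixed point 0).
sign(π) = (−1)^{n − #cycles} = (−1)^{193−7} = (−1)^186 = +1.

+1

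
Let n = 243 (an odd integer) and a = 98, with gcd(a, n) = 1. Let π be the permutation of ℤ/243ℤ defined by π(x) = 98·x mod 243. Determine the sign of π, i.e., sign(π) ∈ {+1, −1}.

Start at x=107: 107 → 37 → 224 → 82 → 17 → 208 → 215 → … (one orbit).
Cycle type of π: 54×3 + 18×3 + 6×3 + 2×4 + 1; total 14 cycles.
243 − 14 = 229 transpositions; sign(π) = (−1)^229 = -1.

-1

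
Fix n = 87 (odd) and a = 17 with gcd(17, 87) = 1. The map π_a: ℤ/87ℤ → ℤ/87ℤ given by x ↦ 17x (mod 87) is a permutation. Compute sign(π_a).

Orbit of 41 under x↦17x: [41, 1, 17, 28]… (length divides ord_87(17)).
Decompose π into cycles: lengths [4, 4, 4, 4, 4, 4, 4, 4, 4, 4, 4, 4, 4, 4, 4, 4, 4, 4, 4, 4, 4, 2, 1] (23 cycles, including the fixed point 0).
23 cycles on 87: each ℓ→(−1)^(ℓ−1), product (−1)^64 = +1.
Check: (17/87) = +1 by Zolotarev.

+1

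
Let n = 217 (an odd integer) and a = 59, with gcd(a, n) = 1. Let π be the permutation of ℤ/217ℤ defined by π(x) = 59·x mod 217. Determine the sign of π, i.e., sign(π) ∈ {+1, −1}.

Start at x=45: 45 → 51 → 188 → 25 → 173 → 8 → 38 → … (one orbit).
Decompose π into cycles: lengths [30, 30, 30, 30, 30, 30, 15, 15, 6, 1] (10 cycles, including the fixed point 0).
Σ(ℓ_i−1) = 217−10 = 207; sign = (−1)^207 = -1.

-1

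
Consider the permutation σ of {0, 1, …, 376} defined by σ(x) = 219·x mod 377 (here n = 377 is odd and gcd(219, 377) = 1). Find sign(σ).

-1

Start at x=140: 140 → 123 → 170 → 284 → 368 → 291 → 16 → … (one orbit).
Decompose π into cycles: lengths [84, 84, 84, 84, 12, 7, 7, 7, 7, 1] (10 cycles, including the fixed point 0).
n − c = 377 − 10 = 367; sign = (−1)^367 = -1.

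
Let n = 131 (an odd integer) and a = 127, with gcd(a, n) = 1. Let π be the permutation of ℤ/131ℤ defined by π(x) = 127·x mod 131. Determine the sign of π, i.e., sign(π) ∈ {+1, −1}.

-1

Orbit of 127 under x↦127x: [127, 16, 67, 125, 24, 35, 122]… (length divides ord_131(127)).
2 cycles of lengths [130, 1].
Σ(ℓ_i−1) = 131−2 = 129; sign = (−1)^129 = -1.
Via Zolotarev, sign(π_{127}) = (127|131) = -1.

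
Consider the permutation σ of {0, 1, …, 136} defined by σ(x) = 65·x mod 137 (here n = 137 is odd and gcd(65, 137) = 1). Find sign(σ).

Trace 64: π^k(64) = [64, 50, 99, 133, 14, 88, 103] for k=0..6.
π_65 has 5 disjoint cycles with lengths [34, 34, 34, 34, 1] on {0,…,136}.
137 − 5 = 132 transpositions; sign(π) = (−1)^132 = +1.

+1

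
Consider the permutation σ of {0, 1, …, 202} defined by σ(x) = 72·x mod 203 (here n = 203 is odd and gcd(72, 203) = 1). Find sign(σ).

-1

Trace 74: π^k(74) = [74, 50, 149, 172, 1, 72, 109] for k=0..6.
Cycle type of π: 84×2 + 28 + 3×2 + 1; total 6 cycles.
n − c = 203 − 6 = 197; sign = (−1)^197 = -1.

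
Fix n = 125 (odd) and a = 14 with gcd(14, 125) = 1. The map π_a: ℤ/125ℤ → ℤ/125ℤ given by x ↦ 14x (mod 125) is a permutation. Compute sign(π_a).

Trace 6: π^k(6) = [6, 84, 51, 89, 121, 69, 91] for k=0..6.
The orbit structure of x ↦ 14x mod 125: 7 orbits of sizes [50, 50, 10, 10, 2, 2, 1].
With 7 cycles on 125 points, sign = (−1)^{125−7} = +1.
Zolotarev: (14|125) = +1, matching the cycle-count sign.

+1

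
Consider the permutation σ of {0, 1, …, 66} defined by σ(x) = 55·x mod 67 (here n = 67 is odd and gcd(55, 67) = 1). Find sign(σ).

Orbit of 4 under x↦55x: [4, 19, 40, 56, 65, 24, 47]… (length divides ord_67(55)).
Cycle type of π: 33×2 + 1; total 3 cycles.
Σ(ℓ_i−1) = 67−3 = 64; sign = (−1)^64 = +1.
(55|67)_J = +1 (Zolotarev's lemma cross-check).

+1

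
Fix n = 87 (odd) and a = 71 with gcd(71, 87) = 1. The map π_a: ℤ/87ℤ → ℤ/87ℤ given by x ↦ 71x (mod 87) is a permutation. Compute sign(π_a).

-1

Start at x=25: 25 → 35 → 49 → 86 → 16 → 5 → 7 → … (one orbit).
Cycle lengths of π_71 on ℤ/87ℤ: [14, 14, 14, 14, 14, 14, 2, 1]; 8 cycles in total.
sign(π) = (−1)^{n − #cycles} = (−1)^{87−8} = (−1)^79 = -1.
The Jacobi symbol (71|87) = -1 (Zolotarev) agrees.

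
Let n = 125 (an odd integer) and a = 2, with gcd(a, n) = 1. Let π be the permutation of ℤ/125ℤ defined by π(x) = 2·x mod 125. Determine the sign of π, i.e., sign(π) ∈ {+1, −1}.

Trace 26: π^k(26) = [26, 52, 104, 83, 41, 82, 39] for k=0..6.
Decompose π into cycles: lengths [100, 20, 4, 1] (4 cycles, including the fixed point 0).
With 4 cycles on 125 points, sign = (−1)^{125−4} = -1.
Zolotarev: (2|125) = -1, matching the cycle-count sign.

-1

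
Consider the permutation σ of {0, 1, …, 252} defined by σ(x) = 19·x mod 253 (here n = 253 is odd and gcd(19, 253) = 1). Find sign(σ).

Orbit of 31 under x↦19x: [31, 83, 59, 109, 47, 134, 16]… (length divides ord_253(19)).
5 cycles of lengths [110, 110, 22, 10, 1].
With 5 cycles on 253 points, sign = (−1)^{253−5} = +1.

+1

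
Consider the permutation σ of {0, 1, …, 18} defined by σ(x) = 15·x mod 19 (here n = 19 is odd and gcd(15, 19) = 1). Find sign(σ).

Start at x=6: 6 → 14 → 1 → 15 → 16 → 12 → 9 → … (one orbit).
Decompose π into cycles: lengths [18, 1] (2 cycles, including the fixed point 0).
Σ(ℓ_i−1) = 19−2 = 17; sign = (−1)^17 = -1.
(15|19)_J = -1 (Zolotarev's lemma cross-check).

-1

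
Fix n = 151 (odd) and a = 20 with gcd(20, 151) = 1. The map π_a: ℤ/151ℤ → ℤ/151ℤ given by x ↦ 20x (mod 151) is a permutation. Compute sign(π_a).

+1

Trace 124: π^k(124) = [124, 64, 72, 81, 110, 86, 59] for k=0..6.
π_20 has 7 disjoint cycles with lengths [25, 25, 25, 25, 25, 25, 1] on {0,…,150}.
Σ(ℓ_i−1) = 151−7 = 144; sign = (−1)^144 = +1.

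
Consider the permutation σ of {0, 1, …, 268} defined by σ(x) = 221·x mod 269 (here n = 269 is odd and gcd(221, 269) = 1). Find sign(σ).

-1

Orbit of 90 under x↦221x: [90, 253, 230, 258, 259, 211, 94]… (length divides ord_269(221)).
The orbit structure of x ↦ 221x mod 269: 2 orbits of sizes [268, 1].
Σ(ℓ_i−1) = 269−2 = 267; sign = (−1)^267 = -1.
The Jacobi symbol (221|269) = -1 (Zolotarev) agrees.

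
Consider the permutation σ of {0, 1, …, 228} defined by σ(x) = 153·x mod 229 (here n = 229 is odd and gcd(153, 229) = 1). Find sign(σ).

+1

Trace 42: π^k(42) = [42, 14, 81, 27, 9, 3, 1] for k=0..6.
The orbit structure of x ↦ 153x mod 229: 5 orbits of sizes [57, 57, 57, 57, 1].
n − c = 229 − 5 = 224; sign = (−1)^224 = +1.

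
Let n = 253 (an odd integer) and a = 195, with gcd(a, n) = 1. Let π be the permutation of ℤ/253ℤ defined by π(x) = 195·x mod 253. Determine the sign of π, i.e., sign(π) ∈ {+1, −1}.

+1

Orbit of 183 under x↦195x: [183, 12, 63, 141, 171, 202, 175]… (length divides ord_253(195)).
5 cycles of lengths [110, 110, 22, 10, 1].
Σ(ℓ_i−1) = 253−5 = 248; sign = (−1)^248 = +1.
Via Zolotarev, sign(π_{195}) = (195|253) = +1.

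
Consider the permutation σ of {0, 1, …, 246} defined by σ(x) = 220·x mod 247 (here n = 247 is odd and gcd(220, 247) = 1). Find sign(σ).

+1

Start at x=77: 77 → 144 → 64 → 1 → 220 → 235 → 77 (one orbit).
49 cycles of lengths [6, 6, 6, 6, 6, 6, 6, 6, 6, 6, 6, 6, 6, 6, 6, 6, 6, 6, 6, 6, 6, 6, 6, 6, 6, 6, 6, 6, 6, 6, 6, 6, 6, 6, 6, 6, 3, 3, 3, 3, 3, 3, 2, 2, 2, 2, 2, 2, 1].
With 49 cycles on 247 points, sign = (−1)^{247−49} = +1.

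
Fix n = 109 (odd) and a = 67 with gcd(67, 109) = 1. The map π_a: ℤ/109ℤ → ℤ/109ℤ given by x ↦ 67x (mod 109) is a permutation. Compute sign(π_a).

-1

Trace 10: π^k(10) = [10, 16, 91, 102, 76, 78, 103] for k=0..6.
2 cycles of lengths [108, 1].
sign(π) = (−1)^{n − #cycles} = (−1)^{109−2} = (−1)^107 = -1.
(67|109)_J = -1 (Zolotarev's lemma cross-check).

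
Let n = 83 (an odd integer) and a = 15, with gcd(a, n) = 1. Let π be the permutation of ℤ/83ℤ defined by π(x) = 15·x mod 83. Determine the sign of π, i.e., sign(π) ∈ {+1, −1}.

-1

Trace 48: π^k(48) = [48, 56, 10, 67, 9, 52, 33] for k=0..6.
Decompose π into cycles: lengths [82, 1] (2 cycles, including the fixed point 0).
n − c = 83 − 2 = 81; sign = (−1)^81 = -1.
The Jacobi symbol (15|83) = -1 (Zolotarev) agrees.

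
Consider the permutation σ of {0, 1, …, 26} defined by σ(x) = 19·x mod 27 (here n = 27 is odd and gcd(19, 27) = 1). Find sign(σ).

Trace 1: π^k(1) = [1, 19, 10] for k=0..2.
Cycle lengths of π_19 on ℤ/27ℤ: [3, 3, 3, 3, 3, 3, 1, 1, 1, 1, 1, 1, 1, 1, 1]; 15 cycles in total.
27 − 15 = 12 transpositions; sign(π) = (−1)^12 = +1.
Via Zolotarev, sign(π_{19}) = (19|27) = +1.

+1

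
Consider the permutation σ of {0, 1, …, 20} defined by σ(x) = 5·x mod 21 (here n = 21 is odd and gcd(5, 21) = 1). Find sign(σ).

Trace 16: π^k(16) = [16, 17, 1, 5, 4, 20] for k=0..5.
Cycle lengths of π_5 on ℤ/21ℤ: [6, 6, 6, 2, 1]; 5 cycles in total.
With 5 cycles on 21 points, sign = (−1)^{21−5} = +1.

+1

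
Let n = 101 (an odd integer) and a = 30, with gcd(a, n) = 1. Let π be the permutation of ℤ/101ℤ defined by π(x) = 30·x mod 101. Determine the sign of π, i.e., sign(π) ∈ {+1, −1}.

Orbit of 97 under x↦30x: [97, 82, 36, 70, 80, 77, 88]… (length divides ord_101(30)).
π_30 has 3 disjoint cycles with lengths [50, 50, 1] on {0,…,100}.
n − c = 101 − 3 = 98; sign = (−1)^98 = +1.
Via Zolotarev, sign(π_{30}) = (30|101) = +1.

+1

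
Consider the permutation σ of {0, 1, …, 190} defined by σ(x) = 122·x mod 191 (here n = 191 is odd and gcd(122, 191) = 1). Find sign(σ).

-1

Start at x=66: 66 → 30 → 31 → 153 → 139 → 150 → 155 → … (one orbit).
Decompose π into cycles: lengths [38, 38, 38, 38, 38, 1] (6 cycles, including the fixed point 0).
6 cycles on 191: each ℓ→(−1)^(ℓ−1), product (−1)^185 = -1.
Zolotarev: (122|191) = -1, matching the cycle-count sign.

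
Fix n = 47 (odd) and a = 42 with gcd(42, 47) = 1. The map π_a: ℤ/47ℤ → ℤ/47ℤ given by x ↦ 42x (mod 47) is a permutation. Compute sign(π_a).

+1

Start at x=27: 27 → 6 → 17 → 9 → 2 → 37 → 3 → … (one orbit).
Cycle type of π: 23×2 + 1; total 3 cycles.
47 − 3 = 44 transpositions; sign(π) = (−1)^44 = +1.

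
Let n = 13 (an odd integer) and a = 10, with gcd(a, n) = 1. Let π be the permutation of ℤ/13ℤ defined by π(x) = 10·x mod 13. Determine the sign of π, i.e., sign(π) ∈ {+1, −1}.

+1

Trace 3: π^k(3) = [3, 4, 1, 10, 9, 12] for k=0..5.
π_10 has 3 disjoint cycles with lengths [6, 6, 1] on {0,…,12}.
With 3 cycles on 13 points, sign = (−1)^{13−3} = +1.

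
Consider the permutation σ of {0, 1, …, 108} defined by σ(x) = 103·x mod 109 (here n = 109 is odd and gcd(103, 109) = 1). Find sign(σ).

Trace 51: π^k(51) = [51, 21, 92, 102, 42, 75, 95] for k=0..6.
Cycle lengths of π_103 on ℤ/109ℤ: [108, 1]; 2 cycles in total.
n − c = 109 − 2 = 107; sign = (−1)^107 = -1.

-1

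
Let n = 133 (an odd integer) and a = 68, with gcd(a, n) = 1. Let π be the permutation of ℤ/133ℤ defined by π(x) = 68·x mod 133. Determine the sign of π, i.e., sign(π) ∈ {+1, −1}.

Trace 1: π^k(1) = [1, 68, 102, 20, 30, 45] for k=0..5.
The orbit structure of x ↦ 68x mod 133: 26 orbits of sizes [6, 6, 6, 6, 6, 6, 6, 6, 6, 6, 6, 6, 6, 6, 6, 6, 6, 6, 6, 3, 3, 3, 3, 3, 3, 1].
With 26 cycles on 133 points, sign = (−1)^{133−26} = -1.
The Jacobi symbol (68|133) = -1 (Zolotarev) agrees.

-1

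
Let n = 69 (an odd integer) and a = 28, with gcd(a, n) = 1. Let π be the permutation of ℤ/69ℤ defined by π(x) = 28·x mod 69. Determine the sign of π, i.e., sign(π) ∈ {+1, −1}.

-1

Start at x=25: 25 → 10 → 4 → 43 → 31 → 40 → 16 → … (one orbit).
6 cycles of lengths [22, 22, 22, 1, 1, 1].
n − c = 69 − 6 = 63; sign = (−1)^63 = -1.
Check: (28/69) = -1 by Zolotarev.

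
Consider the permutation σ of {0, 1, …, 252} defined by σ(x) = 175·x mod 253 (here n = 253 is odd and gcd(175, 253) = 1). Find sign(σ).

Orbit of 175 under x↦175x: [175, 12, 76, 144, 153, 210, 65]… (length divides ord_253(175)).
17 cycles of lengths [22, 22, 22, 22, 22, 22, 22, 22, 22, 22, 22, 2, 2, 2, 2, 2, 1].
253 − 17 = 236 transpositions; sign(π) = (−1)^236 = +1.

+1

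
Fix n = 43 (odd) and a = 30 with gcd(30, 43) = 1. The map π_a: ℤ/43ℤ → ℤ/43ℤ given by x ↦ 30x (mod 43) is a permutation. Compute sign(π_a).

Orbit of 40 under x↦30x: [40, 39, 9, 12, 16, 7, 38]… (length divides ord_43(30)).
The orbit structure of x ↦ 30x mod 43: 2 orbits of sizes [42, 1].
n − c = 43 − 2 = 41; sign = (−1)^41 = -1.

-1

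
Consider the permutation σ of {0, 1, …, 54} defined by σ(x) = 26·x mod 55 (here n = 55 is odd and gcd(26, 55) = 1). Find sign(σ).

Orbit of 16 under x↦26x: [16, 31, 36, 1, 26]… (length divides ord_55(26)).
Cycle type of π: 5×10 + 1×5; total 15 cycles.
Σ(ℓ_i−1) = 55−15 = 40; sign = (−1)^40 = +1.

+1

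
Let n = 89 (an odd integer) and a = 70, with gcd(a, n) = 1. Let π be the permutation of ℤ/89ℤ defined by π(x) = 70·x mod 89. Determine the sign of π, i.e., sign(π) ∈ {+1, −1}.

-1

Orbit of 35 under x↦70x: [35, 47, 86, 57, 74, 18, 14]… (length divides ord_89(70)).
Decompose π into cycles: lengths [88, 1] (2 cycles, including the fixed point 0).
2 cycles on 89: each ℓ→(−1)^(ℓ−1), product (−1)^87 = -1.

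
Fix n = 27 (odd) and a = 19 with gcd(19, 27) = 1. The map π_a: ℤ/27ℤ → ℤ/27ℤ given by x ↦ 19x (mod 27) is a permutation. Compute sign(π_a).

Trace 1: π^k(1) = [1, 19, 10] for k=0..2.
π_19 has 15 disjoint cycles with lengths [3, 3, 3, 3, 3, 3, 1, 1, 1, 1, 1, 1, 1, 1, 1] on {0,…,26}.
Σ(ℓ_i−1) = 27−15 = 12; sign = (−1)^12 = +1.
The Jacobi symbol (19|27) = +1 (Zolotarev) agrees.

+1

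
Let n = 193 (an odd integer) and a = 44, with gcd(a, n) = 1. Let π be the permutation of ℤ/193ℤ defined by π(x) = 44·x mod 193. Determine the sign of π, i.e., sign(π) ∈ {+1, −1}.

Start at x=157: 157 → 153 → 170 → 146 → 55 → 104 → 137 → … (one orbit).
The orbit structure of x ↦ 44x mod 193: 2 orbits of sizes [192, 1].
Σ(ℓ_i−1) = 193−2 = 191; sign = (−1)^191 = -1.

-1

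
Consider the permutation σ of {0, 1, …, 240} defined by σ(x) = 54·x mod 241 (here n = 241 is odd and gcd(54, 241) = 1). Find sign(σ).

Trace 183: π^k(183) = [183, 1, 54, 24, 91, 94, 15] for k=0..6.
Cycle type of π: 15×16 + 1; total 17 cycles.
With 17 cycles on 241 points, sign = (−1)^{241−17} = +1.
Zolotarev: (54|241) = +1, matching the cycle-count sign.

+1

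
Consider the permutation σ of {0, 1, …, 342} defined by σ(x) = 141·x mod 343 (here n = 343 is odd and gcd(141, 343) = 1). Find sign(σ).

+1

Orbit of 169 under x↦141x: [169, 162, 204, 295, 92, 281, 176]… (length divides ord_343(141)).
Cycle type of π: 49×6 + 7×6 + 1×7; total 19 cycles.
343 − 19 = 324 transpositions; sign(π) = (−1)^324 = +1.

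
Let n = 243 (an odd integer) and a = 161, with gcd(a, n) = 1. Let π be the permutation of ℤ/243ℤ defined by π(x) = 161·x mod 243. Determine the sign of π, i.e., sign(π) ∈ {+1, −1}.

Start at x=82: 82 → 80 → 1 → 161 → 163 → 242 → 82 (one orbit).
Decompose π into cycles: lengths [6, 6, 6, 6, 6, 6, 6, 6, 6, 6, 6, 6, 6, 6, 6, 6, 6, 6, 6, 6, 6, 6, 6, 6, 6, 6, 6, 2, 2, 2, 2, 2, 2, 2, 2, 2, 2, 2, 2, 2, 2, 2, 2, 2, 2, 2, 2, 2, 2, 2, 2, 2, 2, 2, 2, 2, 2, 2, 2, 2, 2, 2, 2, 2, 2, 2, 2, 1] (68 cycles, including the fixed point 0).
243 − 68 = 175 transpositions; sign(π) = (−1)^175 = -1.
The Jacobi symbol (161|243) = -1 (Zolotarev) agrees.

-1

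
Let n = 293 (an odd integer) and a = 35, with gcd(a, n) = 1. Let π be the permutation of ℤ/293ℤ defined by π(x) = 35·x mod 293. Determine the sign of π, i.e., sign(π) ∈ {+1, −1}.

Trace 262: π^k(262) = [262, 87, 115, 216, 235, 21, 149] for k=0..6.
The orbit structure of x ↦ 35x mod 293: 3 orbits of sizes [146, 146, 1].
Σ(ℓ_i−1) = 293−3 = 290; sign = (−1)^290 = +1.

+1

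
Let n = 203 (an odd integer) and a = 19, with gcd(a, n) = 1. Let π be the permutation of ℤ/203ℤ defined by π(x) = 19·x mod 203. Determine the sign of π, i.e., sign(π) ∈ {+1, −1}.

+1

Orbit of 68 under x↦19x: [68, 74, 188, 121, 66, 36, 75]… (length divides ord_203(19)).
π_19 has 5 disjoint cycles with lengths [84, 84, 28, 6, 1] on {0,…,202}.
n − c = 203 − 5 = 198; sign = (−1)^198 = +1.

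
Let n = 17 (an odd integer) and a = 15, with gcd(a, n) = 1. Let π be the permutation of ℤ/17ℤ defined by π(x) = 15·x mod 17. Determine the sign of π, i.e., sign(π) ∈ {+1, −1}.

+1

Orbit of 8 under x↦15x: [8, 1, 15, 4, 9, 16, 2]… (length divides ord_17(15)).
The orbit structure of x ↦ 15x mod 17: 3 orbits of sizes [8, 8, 1].
Σ(ℓ_i−1) = 17−3 = 14; sign = (−1)^14 = +1.
Check: (15/17) = +1 by Zolotarev.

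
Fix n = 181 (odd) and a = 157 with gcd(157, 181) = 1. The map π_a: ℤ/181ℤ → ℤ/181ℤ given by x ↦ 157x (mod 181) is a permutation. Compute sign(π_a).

Orbit of 128 under x↦157x: [128, 5, 61, 165, 22, 15, 2]… (length divides ord_181(157)).
The orbit structure of x ↦ 157x mod 181: 2 orbits of sizes [180, 1].
181 − 2 = 179 transpositions; sign(π) = (−1)^179 = -1.
Zolotarev: (157|181) = -1, matching the cycle-count sign.

-1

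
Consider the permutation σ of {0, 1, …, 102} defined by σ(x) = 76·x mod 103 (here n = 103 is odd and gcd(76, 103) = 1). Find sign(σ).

Orbit of 30 under x↦76x: [30, 14, 34, 9, 66, 72, 13]… (length divides ord_103(76)).
Decompose π into cycles: lengths [17, 17, 17, 17, 17, 17, 1] (7 cycles, including the fixed point 0).
sign(π) = (−1)^{n − #cycles} = (−1)^{103−7} = (−1)^96 = +1.
The Jacobi symbol (76|103) = +1 (Zolotarev) agrees.

+1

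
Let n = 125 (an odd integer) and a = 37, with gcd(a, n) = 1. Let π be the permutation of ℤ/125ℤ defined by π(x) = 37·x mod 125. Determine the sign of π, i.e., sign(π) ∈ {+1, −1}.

-1

Start at x=2: 2 → 74 → 113 → 56 → 72 → 39 → 68 → … (one orbit).
Decompose π into cycles: lengths [100, 20, 4, 1] (4 cycles, including the fixed point 0).
With 4 cycles on 125 points, sign = (−1)^{125−4} = -1.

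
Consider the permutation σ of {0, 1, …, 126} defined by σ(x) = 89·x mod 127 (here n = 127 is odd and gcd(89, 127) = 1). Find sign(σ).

Start at x=117: 117 → 126 → 38 → 80 → 8 → 77 → 122 → … (one orbit).
4 cycles of lengths [42, 42, 42, 1].
sign(π) = (−1)^{n − #cycles} = (−1)^{127−4} = (−1)^123 = -1.
Via Zolotarev, sign(π_{89}) = (89|127) = -1.

-1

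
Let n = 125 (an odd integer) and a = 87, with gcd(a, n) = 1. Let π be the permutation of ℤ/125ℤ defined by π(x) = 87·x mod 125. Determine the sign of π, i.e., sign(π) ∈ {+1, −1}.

Orbit of 91 under x↦87x: [91, 42, 29, 23, 1, 87, 69]… (length divides ord_125(87)).
π_87 has 4 disjoint cycles with lengths [100, 20, 4, 1] on {0,…,124}.
With 4 cycles on 125 points, sign = (−1)^{125−4} = -1.

-1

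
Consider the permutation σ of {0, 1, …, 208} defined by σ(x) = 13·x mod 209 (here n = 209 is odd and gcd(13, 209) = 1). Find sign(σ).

+1

Start at x=159: 159 → 186 → 119 → 84 → 47 → 193 → 1 → … (one orbit).
Decompose π into cycles: lengths [90, 90, 18, 10, 1] (5 cycles, including the fixed point 0).
sign(π) = (−1)^{n − #cycles} = (−1)^{209−5} = (−1)^204 = +1.
The Jacobi symbol (13|209) = +1 (Zolotarev) agrees.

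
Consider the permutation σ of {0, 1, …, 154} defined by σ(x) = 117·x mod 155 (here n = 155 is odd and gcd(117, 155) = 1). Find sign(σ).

+1

Orbit of 147 under x↦117x: [147, 149, 73, 16, 12, 9, 123]… (length divides ord_155(117)).
The orbit structure of x ↦ 117x mod 155: 5 orbits of sizes [60, 60, 30, 4, 1].
155 − 5 = 150 transpositions; sign(π) = (−1)^150 = +1.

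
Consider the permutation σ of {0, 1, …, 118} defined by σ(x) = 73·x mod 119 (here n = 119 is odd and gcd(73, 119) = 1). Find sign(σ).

Trace 30: π^k(30) = [30, 48, 53, 61, 50, 80, 9] for k=0..6.
5 cycles of lengths [48, 48, 16, 6, 1].
n − c = 119 − 5 = 114; sign = (−1)^114 = +1.
(73|119)_J = +1 (Zolotarev's lemma cross-check).

+1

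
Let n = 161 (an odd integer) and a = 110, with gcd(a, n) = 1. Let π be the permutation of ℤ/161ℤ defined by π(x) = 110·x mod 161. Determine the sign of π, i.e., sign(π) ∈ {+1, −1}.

-1

Orbit of 151 under x↦110x: [151, 27, 72, 31, 29, 131, 81]… (length divides ord_161(110)).
Cycle type of π: 66×2 + 11×2 + 6 + 1; total 6 cycles.
n − c = 161 − 6 = 155; sign = (−1)^155 = -1.
The Jacobi symbol (110|161) = -1 (Zolotarev) agrees.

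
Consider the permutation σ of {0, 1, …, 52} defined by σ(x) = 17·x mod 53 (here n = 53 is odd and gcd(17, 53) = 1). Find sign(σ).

Start at x=46: 46 → 40 → 44 → 6 → 49 → 38 → 10 → … (one orbit).
Cycle lengths of π_17 on ℤ/53ℤ: [26, 26, 1]; 3 cycles in total.
sign(π) = (−1)^{n − #cycles} = (−1)^{53−3} = (−1)^50 = +1.

+1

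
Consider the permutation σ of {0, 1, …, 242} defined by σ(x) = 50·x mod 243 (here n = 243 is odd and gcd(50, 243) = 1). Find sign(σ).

-1

Trace 92: π^k(92) = [92, 226, 122, 25, 35, 49, 20] for k=0..6.
6 cycles of lengths [162, 54, 18, 6, 2, 1].
243 − 6 = 237 transpositions; sign(π) = (−1)^237 = -1.
The Jacobi symbol (50|243) = -1 (Zolotarev) agrees.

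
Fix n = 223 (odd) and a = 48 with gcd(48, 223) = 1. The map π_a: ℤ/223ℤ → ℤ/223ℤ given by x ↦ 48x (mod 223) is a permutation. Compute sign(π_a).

Orbit of 35 under x↦48x: [35, 119, 137, 109, 103, 38, 40]… (length divides ord_223(48)).
The orbit structure of x ↦ 48x mod 223: 2 orbits of sizes [222, 1].
Σ(ℓ_i−1) = 223−2 = 221; sign = (−1)^221 = -1.
(48|223)_J = -1 (Zolotarev's lemma cross-check).

-1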